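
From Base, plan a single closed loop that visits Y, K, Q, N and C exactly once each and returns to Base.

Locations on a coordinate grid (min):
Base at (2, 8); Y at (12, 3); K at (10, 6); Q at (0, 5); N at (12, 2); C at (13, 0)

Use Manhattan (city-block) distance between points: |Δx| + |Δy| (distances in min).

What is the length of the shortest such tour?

Minimum total distance: 42 min.

With 5 stops there are 5!/2 = 60 distinct round trips (a route and its reverse cost the same).
Base→Y→K→Q→N→C→Base: 15+5+11+15+3+19 = 68
Base→Y→K→Q→C→N→Base: 15+5+11+18+3+16 = 68
Base→Y→K→N→Q→C→Base: 15+5+6+15+18+19 = 78
Base→Y→K→N→C→Q→Base: 15+5+6+3+18+5 = 52
Base→Y→K→C→Q→N→Base: 15+5+9+18+15+16 = 78
Base→Y→K→C→N→Q→Base: 15+5+9+3+15+5 = 52
Base→Y→Q→K→N→C→Base: 15+14+11+6+3+19 = 68
Base→Y→Q→K→C→N→Base: 15+14+11+9+3+16 = 68
Base→Y→Q→N→K→C→Base: 15+14+15+6+9+19 = 78
Base→Y→Q→N→C→K→Base: 15+14+15+3+9+10 = 66
Base→Y→Q→C→K→N→Base: 15+14+18+9+6+16 = 78
Base→Y→Q→C→N→K→Base: 15+14+18+3+6+10 = 66
Base→Y→N→K→Q→C→Base: 15+1+6+11+18+19 = 70
Base→Y→N→K→C→Q→Base: 15+1+6+9+18+5 = 54
… (46 more)
Base→K→Y→N→C→Q→Base: 10+5+1+3+18+5 = 42  ← best
The minimum is 42.
One optimal route: Base → K → Y → N → C → Q → Base (or its reverse).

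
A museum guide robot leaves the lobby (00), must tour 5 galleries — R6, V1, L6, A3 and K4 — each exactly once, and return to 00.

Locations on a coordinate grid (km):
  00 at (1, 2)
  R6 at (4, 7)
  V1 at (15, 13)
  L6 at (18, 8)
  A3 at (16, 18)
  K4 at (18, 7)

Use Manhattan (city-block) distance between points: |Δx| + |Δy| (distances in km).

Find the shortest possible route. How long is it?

With 5 stops there are 5!/2 = 60 distinct round trips (a route and its reverse cost the same).
00 → R6 → V1 → L6 → A3 → K4 → 00: 8+17+8+12+13+22 = 80
00 → R6 → V1 → L6 → K4 → A3 → 00: 8+17+8+1+13+31 = 78
00 → R6 → V1 → A3 → L6 → K4 → 00: 8+17+6+12+1+22 = 66
00 → R6 → V1 → A3 → K4 → L6 → 00: 8+17+6+13+1+23 = 68
00 → R6 → V1 → K4 → L6 → A3 → 00: 8+17+9+1+12+31 = 78
00 → R6 → V1 → K4 → A3 → L6 → 00: 8+17+9+13+12+23 = 82
00 → R6 → L6 → V1 → A3 → K4 → 00: 8+15+8+6+13+22 = 72
00 → R6 → L6 → V1 → K4 → A3 → 00: 8+15+8+9+13+31 = 84
00 → R6 → L6 → A3 → V1 → K4 → 00: 8+15+12+6+9+22 = 72
00 → R6 → L6 → A3 → K4 → V1 → 00: 8+15+12+13+9+25 = 82
00 → R6 → L6 → K4 → V1 → A3 → 00: 8+15+1+9+6+31 = 70
00 → R6 → L6 → K4 → A3 → V1 → 00: 8+15+1+13+6+25 = 68
00 → R6 → A3 → V1 → L6 → K4 → 00: 8+23+6+8+1+22 = 68
00 → R6 → A3 → V1 → K4 → L6 → 00: 8+23+6+9+1+23 = 70
… (46 more)
The minimum is 66.
One optimal route: 00 → R6 → V1 → A3 → L6 → K4 → 00 (or its reverse).

66 km — the shortest possible round trip.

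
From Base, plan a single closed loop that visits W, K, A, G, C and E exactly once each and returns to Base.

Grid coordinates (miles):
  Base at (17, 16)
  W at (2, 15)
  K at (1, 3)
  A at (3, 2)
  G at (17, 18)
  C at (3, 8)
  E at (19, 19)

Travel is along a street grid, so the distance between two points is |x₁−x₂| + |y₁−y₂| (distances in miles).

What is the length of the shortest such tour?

Shortest round trip = 70 miles.

Base→W→K→A→G→C→E→Base: 16+13+3+30+24+27+5 = 118
Base→W→K→A→G→E→C→Base: 16+13+3+30+3+27+22 = 114
Base→W→K→A→C→G→E→Base: 16+13+3+6+24+3+5 = 70
Base→W→K→A→C→E→G→Base: 16+13+3+6+27+3+2 = 70
Base→W→K→A→E→G→C→Base: 16+13+3+33+3+24+22 = 114
Base→W→K→A→E→C→G→Base: 16+13+3+33+27+24+2 = 118
Base→W→K→G→A→C→E→Base: 16+13+31+30+6+27+5 = 128
Base→W→K→G→A→E→C→Base: 16+13+31+30+33+27+22 = 172
… (352 more)
The minimum is 70.
One optimal route: Base → W → K → A → C → G → E → Base (or its reverse).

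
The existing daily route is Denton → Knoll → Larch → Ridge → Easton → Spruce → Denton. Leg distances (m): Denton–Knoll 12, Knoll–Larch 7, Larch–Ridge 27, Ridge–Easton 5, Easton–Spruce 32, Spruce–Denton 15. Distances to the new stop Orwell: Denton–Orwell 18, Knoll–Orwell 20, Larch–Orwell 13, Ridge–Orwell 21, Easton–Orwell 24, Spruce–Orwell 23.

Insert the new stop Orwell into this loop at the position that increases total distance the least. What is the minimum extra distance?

Insertion cost between consecutive stops i–j is d(i,Orwell) + d(Orwell,j) − d(i,j):
  between Denton and Knoll: 18 + 20 − 12 = 26
  between Knoll and Larch: 20 + 13 − 7 = 26
  between Larch and Ridge: 13 + 21 − 27 = 7
  between Ridge and Easton: 21 + 24 − 5 = 40
  between Easton and Spruce: 24 + 23 − 32 = 15
  between Spruce and Denton: 23 + 18 − 15 = 26
Cheapest insertion is between Larch and Ridge, adding 7.
New total = 98 + 7 = 105.

Adding 7 m by placing Orwell on the Larch–Ridge leg.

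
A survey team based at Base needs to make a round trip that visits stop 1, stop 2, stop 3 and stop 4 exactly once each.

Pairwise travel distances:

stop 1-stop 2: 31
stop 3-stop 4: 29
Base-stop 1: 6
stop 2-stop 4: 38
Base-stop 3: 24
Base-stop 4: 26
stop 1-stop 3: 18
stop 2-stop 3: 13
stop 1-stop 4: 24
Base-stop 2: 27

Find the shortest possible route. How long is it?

Minimum total distance: 99.

Base - stop 1 - stop 2 - stop 3 - stop 4 - Base: 6+31+13+29+26 = 105
Base - stop 1 - stop 2 - stop 4 - stop 3 - Base: 6+31+38+29+24 = 128
Base - stop 1 - stop 3 - stop 2 - stop 4 - Base: 6+18+13+38+26 = 101
Base - stop 1 - stop 3 - stop 4 - stop 2 - Base: 6+18+29+38+27 = 118
Base - stop 1 - stop 4 - stop 2 - stop 3 - Base: 6+24+38+13+24 = 105
Base - stop 1 - stop 4 - stop 3 - stop 2 - Base: 6+24+29+13+27 = 99
Base - stop 2 - stop 1 - stop 3 - stop 4 - Base: 27+31+18+29+26 = 131
Base - stop 2 - stop 1 - stop 4 - stop 3 - Base: 27+31+24+29+24 = 135
Base - stop 2 - stop 3 - stop 1 - stop 4 - Base: 27+13+18+24+26 = 108
Base - stop 2 - stop 4 - stop 1 - stop 3 - Base: 27+38+24+18+24 = 131
Base - stop 3 - stop 1 - stop 2 - stop 4 - Base: 24+18+31+38+26 = 137
Base - stop 3 - stop 2 - stop 1 - stop 4 - Base: 24+13+31+24+26 = 118
The minimum is 99.
One optimal route: Base → stop 1 → stop 4 → stop 3 → stop 2 → Base (or its reverse).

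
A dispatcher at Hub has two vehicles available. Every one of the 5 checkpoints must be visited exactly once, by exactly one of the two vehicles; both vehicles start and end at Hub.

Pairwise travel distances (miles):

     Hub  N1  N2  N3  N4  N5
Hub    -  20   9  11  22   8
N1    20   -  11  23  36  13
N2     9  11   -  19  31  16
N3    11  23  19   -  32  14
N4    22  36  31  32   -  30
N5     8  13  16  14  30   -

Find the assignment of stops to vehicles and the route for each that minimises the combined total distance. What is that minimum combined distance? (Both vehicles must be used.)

There are 2^4 − 1 = 15 ways to divide the 5 stops into two non-empty groups. For each, the best each vehicle can do is its own shortest tour through its group:
  {N1} + {N2, N3, N4, N5}: 40 + 93 = 133
  {N2} + {N1, N3, N4, N5}: 18 + 96 = 114
  {N1, N2} + {N3, N4, N5}: 40 + 76 = 116
  {N3} + {N1, N2, N4, N5}: 22 + 85 = 107
  {N1, N3} + {N2, N4, N5}: 54 + 77 = 131
  {N2, N3} + {N1, N4, N5}: 39 + 79 = 118
  … (15 splits in total)
  {N4} + {N1, N2, N3, N5}: 44 + 58 = 102  ← best
Best: vehicle 1 Hub → N4 → Hub = 44; vehicle 2 Hub → N2 → N1 → N5 → N3 → Hub = 58; combined 102.

102 miles — the smallest possible combined total.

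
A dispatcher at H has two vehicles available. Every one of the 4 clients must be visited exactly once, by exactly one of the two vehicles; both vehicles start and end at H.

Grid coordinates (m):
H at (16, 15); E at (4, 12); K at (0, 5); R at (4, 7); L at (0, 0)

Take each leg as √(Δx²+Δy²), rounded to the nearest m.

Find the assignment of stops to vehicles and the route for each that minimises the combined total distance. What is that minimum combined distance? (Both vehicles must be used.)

Minimum combined distance: 69 m.

There are 2^3 − 1 = 7 ways to divide the 4 stops into two non-empty groups. For each, the best each vehicle can do is its own shortest tour through its group:
  {E} + {K, R, L}: 24 + 45 = 69
  {K} + {E, R, L}: 38 + 47 = 85
  {E, K} + {R, L}: 39 + 44 = 83
  {R} + {E, K, L}: 28 + 47 = 75
  {E, R} + {K, L}: 31 + 46 = 77
  {K, R} + {E, L}: 37 + 47 = 84
  … (7 splits in total)
Best: vehicle 1 H → E → H = 24; vehicle 2 H → R → K → L → H = 45; combined 69.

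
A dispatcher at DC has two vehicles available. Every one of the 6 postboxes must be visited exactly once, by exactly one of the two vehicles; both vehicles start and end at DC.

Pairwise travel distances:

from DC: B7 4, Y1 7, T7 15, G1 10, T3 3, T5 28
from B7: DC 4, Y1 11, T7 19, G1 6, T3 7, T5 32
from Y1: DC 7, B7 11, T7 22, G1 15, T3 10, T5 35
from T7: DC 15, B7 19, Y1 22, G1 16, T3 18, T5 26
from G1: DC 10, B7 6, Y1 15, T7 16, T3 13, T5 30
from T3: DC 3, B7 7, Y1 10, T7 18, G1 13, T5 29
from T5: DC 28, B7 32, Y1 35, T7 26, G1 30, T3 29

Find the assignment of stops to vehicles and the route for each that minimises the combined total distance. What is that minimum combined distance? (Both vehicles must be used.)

Check every non-empty split of the stops between the two vehicles; for each half take its own optimal tour:
  {B7} + {Y1, T7, G1, T3, T5}: 8 + 96 = 104
  {Y1} + {B7, T7, G1, T3, T5}: 14 + 84 = 98
  {B7, Y1} + {T7, G1, T3, T5}: 22 + 84 = 106
  {T7} + {B7, Y1, G1, T3, T5}: 30 + 86 = 116
  {B7, T7} + {Y1, G1, T3, T5}: 38 + 84 = 122
  {Y1, T7} + {B7, G1, T3, T5}: 44 + 72 = 116
  … (31 splits in total)
Best: vehicle 1 DC → Y1 → DC = 14; vehicle 2 DC → B7 → G1 → T7 → T5 → T3 → DC = 84; combined 98.

Minimum combined distance: 98.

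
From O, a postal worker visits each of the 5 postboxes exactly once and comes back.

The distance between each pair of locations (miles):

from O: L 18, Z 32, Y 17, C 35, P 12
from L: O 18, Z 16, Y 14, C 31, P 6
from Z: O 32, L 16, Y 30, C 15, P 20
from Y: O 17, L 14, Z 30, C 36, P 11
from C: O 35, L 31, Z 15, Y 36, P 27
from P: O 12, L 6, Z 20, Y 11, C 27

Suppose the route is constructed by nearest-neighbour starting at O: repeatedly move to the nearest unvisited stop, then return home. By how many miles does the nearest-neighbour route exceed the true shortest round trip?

12 miles longer than the optimal tour.

O: P=12, Y=17, L=18, Z=32, C=35 ⇒ P
P: L=6, Y=11, Z=20, C=27 ⇒ L
L: Y=14, Z=16, C=31 ⇒ Y
Y: Z=30, C=36 ⇒ Z
Z: C=15 ⇒ C
NN route O → P → L → Y → Z → C → O costs 112.
Optimal: O → Y → P → L → Z → C → O costs 100 (by enumerating all 60 distinct tours).
Excess = 112 − 100 = 12.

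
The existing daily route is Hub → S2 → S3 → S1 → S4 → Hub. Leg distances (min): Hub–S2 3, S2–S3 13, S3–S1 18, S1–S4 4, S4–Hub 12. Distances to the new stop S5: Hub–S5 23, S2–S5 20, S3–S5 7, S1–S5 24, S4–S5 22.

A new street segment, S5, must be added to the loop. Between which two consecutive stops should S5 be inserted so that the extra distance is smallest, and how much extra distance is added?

Adding 13 min by placing S5 on the S3–S1 leg.

Insertion cost between consecutive stops i–j is d(i,S5) + d(S5,j) − d(i,j):
  between Hub and S2: 23 + 20 − 3 = 40
  between S2 and S3: 20 + 7 − 13 = 14
  between S3 and S1: 7 + 24 − 18 = 13
  between S1 and S4: 24 + 22 − 4 = 42
  between S4 and Hub: 22 + 23 − 12 = 33
Cheapest insertion is between S3 and S1, adding 13.
New total = 50 + 13 = 63.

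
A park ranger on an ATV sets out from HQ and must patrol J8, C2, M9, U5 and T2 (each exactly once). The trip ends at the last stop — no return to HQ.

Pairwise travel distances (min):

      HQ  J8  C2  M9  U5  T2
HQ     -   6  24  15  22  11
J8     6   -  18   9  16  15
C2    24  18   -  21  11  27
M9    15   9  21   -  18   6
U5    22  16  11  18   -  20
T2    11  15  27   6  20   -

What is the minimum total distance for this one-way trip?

There are 5! = 120 possible orderings.
HQ → J8 → C2 → M9 → U5 → T2: 6+18+21+18+20 = 83
HQ → J8 → C2 → M9 → T2 → U5: 6+18+21+6+20 = 71
HQ → J8 → C2 → U5 → M9 → T2: 6+18+11+18+6 = 59
HQ → J8 → C2 → U5 → T2 → M9: 6+18+11+20+6 = 61
HQ → J8 → C2 → T2 → M9 → U5: 6+18+27+6+18 = 75
HQ → J8 → C2 → T2 → U5 → M9: 6+18+27+20+18 = 89
HQ → J8 → M9 → C2 → U5 → T2: 6+9+21+11+20 = 67
HQ → J8 → M9 → C2 → T2 → U5: 6+9+21+27+20 = 83
HQ → J8 → M9 → U5 → C2 → T2: 6+9+18+11+27 = 71
HQ → J8 → M9 → U5 → T2 → C2: 6+9+18+20+27 = 80
HQ → J8 → M9 → T2 → C2 → U5: 6+9+6+27+11 = 59
HQ → J8 → M9 → T2 → U5 → C2: 6+9+6+20+11 = 52
HQ → J8 → U5 → C2 → M9 → T2: 6+16+11+21+6 = 60
HQ → J8 → U5 → C2 → T2 → M9: 6+16+11+27+6 = 66
… (106 more)
The minimum is 52.
One shortest path: HQ → J8 → M9 → T2 → U5 → C2.

Minimum one-way distance = 52 min.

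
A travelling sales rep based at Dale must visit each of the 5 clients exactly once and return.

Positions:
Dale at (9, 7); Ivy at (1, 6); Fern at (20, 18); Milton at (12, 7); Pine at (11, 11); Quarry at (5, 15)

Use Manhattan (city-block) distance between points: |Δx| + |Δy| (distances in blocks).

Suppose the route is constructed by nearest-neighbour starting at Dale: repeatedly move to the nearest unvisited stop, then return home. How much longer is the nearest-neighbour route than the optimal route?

Dale: Milton=3, Pine=6, Ivy=9, Quarry=12, Fern=22 ⇒ Milton
Milton: Pine=5, Ivy=12, Quarry=15, Fern=19 ⇒ Pine
Pine: Quarry=10, Ivy=15, Fern=16 ⇒ Quarry
Quarry: Ivy=13, Fern=18 ⇒ Ivy
Ivy: Fern=31 ⇒ Fern
NN route Dale → Milton → Pine → Quarry → Ivy → Fern → Dale costs 84.
Optimal: Dale → Ivy → Quarry → Fern → Pine → Milton → Dale costs 64 (by enumerating all 60 distinct tours).
Excess = 84 − 64 = 20.

The nearest-neighbour route is 20 blocks longer than optimal.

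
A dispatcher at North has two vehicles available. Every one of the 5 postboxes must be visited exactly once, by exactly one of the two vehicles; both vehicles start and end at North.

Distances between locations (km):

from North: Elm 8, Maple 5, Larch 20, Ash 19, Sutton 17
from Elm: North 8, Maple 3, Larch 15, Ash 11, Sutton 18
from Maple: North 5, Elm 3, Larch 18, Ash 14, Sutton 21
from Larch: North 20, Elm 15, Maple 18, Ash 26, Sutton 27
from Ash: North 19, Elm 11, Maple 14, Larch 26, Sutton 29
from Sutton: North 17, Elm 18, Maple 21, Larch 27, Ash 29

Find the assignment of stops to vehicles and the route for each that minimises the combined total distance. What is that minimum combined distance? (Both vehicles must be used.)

Minimum combined distance: 99 km.

There are 2^4 − 1 = 15 ways to divide the 5 stops into two non-empty groups. For each, the best each vehicle can do is its own shortest tour through its group:
  {Elm} + {Maple, Larch, Ash, Sutton}: 16 + 89 = 105
  {Maple} + {Elm, Larch, Ash, Sutton}: 10 + 89 = 99
  {Elm, Maple} + {Larch, Ash, Sutton}: 16 + 89 = 105
  {Larch} + {Elm, Maple, Ash, Sutton}: 40 + 65 = 105
  {Elm, Larch} + {Maple, Ash, Sutton}: 43 + 65 = 108
  {Maple, Larch} + {Elm, Ash, Sutton}: 43 + 65 = 108
  … (15 splits in total)
Best: vehicle 1 North → Maple → North = 10; vehicle 2 North → Elm → Ash → Larch → Sutton → North = 89; combined 99.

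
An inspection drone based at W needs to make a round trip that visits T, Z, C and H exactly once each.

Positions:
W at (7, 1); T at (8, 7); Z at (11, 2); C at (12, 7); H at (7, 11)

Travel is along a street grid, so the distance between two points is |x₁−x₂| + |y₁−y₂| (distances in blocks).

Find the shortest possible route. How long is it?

With 4 stops there are 4!/2 = 12 distinct round trips (a route and its reverse cost the same).
W-T-Z-C-H-W: 7+8+6+9+10 = 40
W-T-Z-H-C-W: 7+8+13+9+11 = 48
W-T-C-Z-H-W: 7+4+6+13+10 = 40
W-T-C-H-Z-W: 7+4+9+13+5 = 38
W-T-H-Z-C-W: 7+5+13+6+11 = 42
W-T-H-C-Z-W: 7+5+9+6+5 = 32
W-Z-T-C-H-W: 5+8+4+9+10 = 36
W-Z-T-H-C-W: 5+8+5+9+11 = 38
W-Z-C-T-H-W: 5+6+4+5+10 = 30
W-Z-H-T-C-W: 5+13+5+4+11 = 38
W-C-T-Z-H-W: 11+4+8+13+10 = 46
W-C-Z-T-H-W: 11+6+8+5+10 = 40
The minimum is 30.
One optimal route: W → Z → C → T → H → W (or its reverse).

Minimum total distance: 30 blocks.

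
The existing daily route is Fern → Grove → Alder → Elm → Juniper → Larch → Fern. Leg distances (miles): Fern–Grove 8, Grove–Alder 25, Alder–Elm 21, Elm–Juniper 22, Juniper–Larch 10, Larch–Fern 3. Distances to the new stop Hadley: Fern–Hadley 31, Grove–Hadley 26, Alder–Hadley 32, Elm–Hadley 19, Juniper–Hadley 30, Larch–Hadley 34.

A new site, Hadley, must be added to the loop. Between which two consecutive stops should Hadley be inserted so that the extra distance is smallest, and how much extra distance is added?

Minimum extra distance: 27 miles, inserting Hadley between Elm and Juniper.

Insertion cost between consecutive stops i–j is d(i,Hadley) + d(Hadley,j) − d(i,j):
  between Fern and Grove: 31 + 26 − 8 = 49
  between Grove and Alder: 26 + 32 − 25 = 33
  between Alder and Elm: 32 + 19 − 21 = 30
  between Elm and Juniper: 19 + 30 − 22 = 27
  between Juniper and Larch: 30 + 34 − 10 = 54
  between Larch and Fern: 34 + 31 − 3 = 62
Cheapest insertion is between Elm and Juniper, adding 27.
New total = 89 + 27 = 116.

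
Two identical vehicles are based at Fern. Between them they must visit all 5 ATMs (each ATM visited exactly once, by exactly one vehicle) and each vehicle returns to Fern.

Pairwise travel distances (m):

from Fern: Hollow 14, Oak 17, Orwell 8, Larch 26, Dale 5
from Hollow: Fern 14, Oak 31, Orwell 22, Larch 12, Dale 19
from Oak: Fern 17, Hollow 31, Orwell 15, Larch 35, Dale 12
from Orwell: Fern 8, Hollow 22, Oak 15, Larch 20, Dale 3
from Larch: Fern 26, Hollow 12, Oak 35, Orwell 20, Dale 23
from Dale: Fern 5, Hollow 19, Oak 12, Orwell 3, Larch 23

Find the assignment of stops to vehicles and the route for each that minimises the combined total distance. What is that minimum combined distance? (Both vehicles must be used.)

88 m — the smallest possible combined total.

There are 2^4 − 1 = 15 ways to divide the 5 stops into two non-empty groups. For each, the best each vehicle can do is its own shortest tour through its group:
  {Hollow} + {Oak, Orwell, Larch, Dale}: 28 + 78 = 106
  {Oak} + {Hollow, Orwell, Larch, Dale}: 34 + 54 = 88
  {Hollow, Oak} + {Orwell, Larch, Dale}: 62 + 54 = 116
  {Orwell} + {Hollow, Oak, Larch, Dale}: 16 + 78 = 94
  {Hollow, Orwell} + {Oak, Larch, Dale}: 44 + 78 = 122
  {Oak, Orwell} + {Hollow, Larch, Dale}: 40 + 54 = 94
  … (15 splits in total)
Best: vehicle 1 Fern → Oak → Fern = 34; vehicle 2 Fern → Hollow → Larch → Orwell → Dale → Fern = 54; combined 88.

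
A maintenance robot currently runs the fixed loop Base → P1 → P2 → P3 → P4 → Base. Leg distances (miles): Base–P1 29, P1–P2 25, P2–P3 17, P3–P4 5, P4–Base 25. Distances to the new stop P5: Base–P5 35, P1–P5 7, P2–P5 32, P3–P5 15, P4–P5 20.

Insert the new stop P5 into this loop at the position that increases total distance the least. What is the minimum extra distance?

Adding 13 miles by placing P5 on the Base–P1 leg.

Insertion cost between consecutive stops i–j is d(i,P5) + d(P5,j) − d(i,j):
  between Base and P1: 35 + 7 − 29 = 13
  between P1 and P2: 7 + 32 − 25 = 14
  between P2 and P3: 32 + 15 − 17 = 30
  between P3 and P4: 15 + 20 − 5 = 30
  between P4 and Base: 20 + 35 − 25 = 30
Cheapest insertion is between Base and P1, adding 13.
New total = 101 + 13 = 114.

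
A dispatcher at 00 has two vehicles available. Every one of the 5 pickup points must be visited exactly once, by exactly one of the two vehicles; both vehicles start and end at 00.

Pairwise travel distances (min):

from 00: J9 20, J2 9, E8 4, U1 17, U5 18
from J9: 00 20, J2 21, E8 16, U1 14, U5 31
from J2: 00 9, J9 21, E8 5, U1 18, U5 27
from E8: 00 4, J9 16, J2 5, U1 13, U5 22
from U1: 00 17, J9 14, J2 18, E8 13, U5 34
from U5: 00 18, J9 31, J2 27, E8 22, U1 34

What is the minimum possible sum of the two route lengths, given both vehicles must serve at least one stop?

Check every non-empty split of the stops between the two vehicles; for each half take its own optimal tour:
  {J9} + {J2, E8, U1, U5}: 40 + 79 = 119
  {J2} + {J9, E8, U1, U5}: 18 + 80 = 98
  {J9, J2} + {E8, U1, U5}: 50 + 69 = 119
  {E8} + {J9, J2, U1, U5}: 8 + 90 = 98
  {J9, E8} + {J2, U1, U5}: 40 + 79 = 119
  {J2, E8} + {J9, U1, U5}: 18 + 80 = 98
  … (15 splits in total)
  {J9, J2, E8, U1} + {U5}: 61 + 36 = 97  ← best
Best: vehicle 1 00 → J9 → U1 → J2 → E8 → 00 = 61; vehicle 2 00 → U5 → 00 = 36; combined 97.

Minimum combined distance: 97 min.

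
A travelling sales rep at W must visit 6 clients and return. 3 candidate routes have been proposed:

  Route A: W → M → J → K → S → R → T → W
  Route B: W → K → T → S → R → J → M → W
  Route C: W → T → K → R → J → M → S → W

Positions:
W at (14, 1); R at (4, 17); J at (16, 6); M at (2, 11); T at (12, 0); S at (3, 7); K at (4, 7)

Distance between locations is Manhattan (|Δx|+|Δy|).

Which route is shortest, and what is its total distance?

Route A: 22 + 19 + 13 + 1 + 11 + 25 + 3 = 94
Route B: 16 + 15 + 16 + 11 + 23 + 19 + 22 = 122
Route C: 3 + 15 + 10 + 23 + 19 + 5 + 17 = 92

92 — Route C is the shortest.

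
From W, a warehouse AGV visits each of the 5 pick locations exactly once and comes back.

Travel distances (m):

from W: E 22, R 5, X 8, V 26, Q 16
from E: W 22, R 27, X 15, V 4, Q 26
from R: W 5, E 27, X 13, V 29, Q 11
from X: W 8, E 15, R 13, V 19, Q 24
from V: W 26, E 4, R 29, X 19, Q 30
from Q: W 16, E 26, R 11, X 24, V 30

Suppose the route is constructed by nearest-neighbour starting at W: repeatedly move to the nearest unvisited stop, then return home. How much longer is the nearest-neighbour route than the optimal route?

The nearest-neighbour route is 12 m longer than optimal.

W: R=5, X=8, Q=16, E=22, V=26 ⇒ R
R: Q=11, X=13, E=27, V=29 ⇒ Q
Q: X=24, E=26, V=30 ⇒ X
X: E=15, V=19 ⇒ E
E: V=4 ⇒ V
NN route W → R → Q → X → E → V → W costs 85.
Optimal: W → R → Q → E → V → X → W costs 73 (by enumerating all 60 distinct tours).
Excess = 85 − 73 = 12.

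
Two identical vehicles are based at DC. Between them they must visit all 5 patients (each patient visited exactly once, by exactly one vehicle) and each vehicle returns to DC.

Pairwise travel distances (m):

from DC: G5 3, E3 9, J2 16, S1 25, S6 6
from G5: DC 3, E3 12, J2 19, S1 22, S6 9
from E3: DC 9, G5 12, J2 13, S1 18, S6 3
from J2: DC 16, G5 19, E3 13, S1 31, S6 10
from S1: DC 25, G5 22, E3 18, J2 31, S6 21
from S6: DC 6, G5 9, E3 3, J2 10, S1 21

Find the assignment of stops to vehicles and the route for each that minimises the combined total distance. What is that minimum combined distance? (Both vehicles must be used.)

There are 2^4 − 1 = 15 ways to divide the 5 stops into two non-empty groups. For each, the best each vehicle can do is its own shortest tour through its group:
  {G5} + {E3, J2, S1, S6}: 6 + 72 = 78
  {E3} + {G5, J2, S1, S6}: 18 + 72 = 90
  {G5, E3} + {J2, S1, S6}: 24 + 72 = 96
  {J2} + {G5, E3, S1, S6}: 32 + 52 = 84
  {G5, J2} + {E3, S1, S6}: 38 + 52 = 90
  {E3, J2} + {G5, S1, S6}: 38 + 52 = 90
  … (15 splits in total)
Best: vehicle 1 DC → G5 → DC = 6; vehicle 2 DC → J2 → S6 → E3 → S1 → DC = 72; combined 78.

Minimum combined distance: 78 m.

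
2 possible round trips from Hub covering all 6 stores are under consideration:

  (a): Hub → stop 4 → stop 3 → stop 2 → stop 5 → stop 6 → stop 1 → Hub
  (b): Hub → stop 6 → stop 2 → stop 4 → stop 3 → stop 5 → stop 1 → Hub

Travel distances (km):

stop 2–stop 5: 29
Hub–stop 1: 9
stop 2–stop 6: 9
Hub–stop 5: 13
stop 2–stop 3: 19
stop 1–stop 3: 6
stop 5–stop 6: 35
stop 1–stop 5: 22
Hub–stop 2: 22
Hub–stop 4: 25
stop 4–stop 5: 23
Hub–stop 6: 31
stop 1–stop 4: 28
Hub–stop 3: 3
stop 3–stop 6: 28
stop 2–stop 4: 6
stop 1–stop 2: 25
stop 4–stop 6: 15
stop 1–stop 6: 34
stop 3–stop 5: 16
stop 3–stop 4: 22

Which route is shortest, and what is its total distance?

(a): 25 + 22 + 19 + 29 + 35 + 34 + 9 = 173
(b): 31 + 9 + 6 + 22 + 16 + 22 + 9 = 115

Shortest is (b), total 115 km.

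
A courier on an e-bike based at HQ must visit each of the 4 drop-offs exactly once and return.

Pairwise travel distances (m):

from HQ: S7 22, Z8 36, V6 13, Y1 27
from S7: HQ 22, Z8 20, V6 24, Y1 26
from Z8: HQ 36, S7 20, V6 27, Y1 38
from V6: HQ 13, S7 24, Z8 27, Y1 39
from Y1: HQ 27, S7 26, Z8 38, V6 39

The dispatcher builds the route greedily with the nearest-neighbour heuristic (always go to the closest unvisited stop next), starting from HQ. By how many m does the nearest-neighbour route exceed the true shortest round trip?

HQ: V6=13, S7=22, Y1=27, Z8=36 ⇒ V6
V6: S7=24, Z8=27, Y1=39 ⇒ S7
S7: Z8=20, Y1=26 ⇒ Z8
Z8: Y1=38 ⇒ Y1
NN route HQ → V6 → S7 → Z8 → Y1 → HQ costs 122.
Optimal: HQ → V6 → Z8 → S7 → Y1 → HQ costs 113 (by enumerating all 12 distinct tours).
Excess = 122 − 113 = 9.

Excess over optimum: 9 m.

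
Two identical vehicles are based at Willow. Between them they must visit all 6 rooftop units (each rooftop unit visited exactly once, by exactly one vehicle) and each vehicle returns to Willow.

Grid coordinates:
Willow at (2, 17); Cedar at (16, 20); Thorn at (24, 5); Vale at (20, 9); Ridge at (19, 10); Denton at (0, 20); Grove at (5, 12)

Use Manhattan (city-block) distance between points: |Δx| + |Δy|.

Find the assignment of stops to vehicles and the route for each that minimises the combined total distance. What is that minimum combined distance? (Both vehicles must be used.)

Minimum combined distance: 84.

Check every non-empty split of the stops between the two vehicles; for each half take its own optimal tour:
  {Cedar} + {Thorn, Vale, Ridge, Denton, Grove}: 34 + 78 = 112
  {Thorn} + {Cedar, Vale, Ridge, Denton, Grove}: 68 + 62 = 130
  {Cedar, Thorn} + {Vale, Ridge, Denton, Grove}: 74 + 62 = 136
  {Vale} + {Cedar, Thorn, Ridge, Denton, Grove}: 52 + 78 = 130
  {Cedar, Vale} + {Thorn, Ridge, Denton, Grove}: 58 + 78 = 136
  {Thorn, Vale} + {Cedar, Ridge, Denton, Grove}: 68 + 58 = 126
  … (31 splits in total)
  {Denton} + {Cedar, Thorn, Vale, Ridge, Grove}: 10 + 74 = 84  ← best
Best: vehicle 1 Willow → Denton → Willow = 10; vehicle 2 Willow → Cedar → Thorn → Vale → Ridge → Grove → Willow = 74; combined 84.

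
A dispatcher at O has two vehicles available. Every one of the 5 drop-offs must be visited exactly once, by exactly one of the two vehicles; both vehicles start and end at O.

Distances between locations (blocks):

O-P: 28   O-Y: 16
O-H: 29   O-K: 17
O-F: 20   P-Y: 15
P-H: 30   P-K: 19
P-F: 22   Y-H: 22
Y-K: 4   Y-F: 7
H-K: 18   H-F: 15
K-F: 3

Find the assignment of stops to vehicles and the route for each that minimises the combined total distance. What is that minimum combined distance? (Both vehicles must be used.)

Minimum combined distance: 123 blocks.

Try each way of splitting the stops between the two vehicles (each non-empty) and, for each split, find the best tour for each vehicle:
  {P} + {Y, H, K, F}: 56 + 67 = 123
  {Y} + {P, H, K, F}: 32 + 93 = 125
  {P, Y} + {H, K, F}: 59 + 64 = 123
  {H} + {P, Y, K, F}: 58 + 70 = 128
  {P, H} + {Y, K, F}: 87 + 43 = 130
  {Y, H} + {P, K, F}: 67 + 70 = 137
  … (15 splits in total)
Best: vehicle 1 O → P → O = 56; vehicle 2 O → Y → K → F → H → O = 67; combined 123.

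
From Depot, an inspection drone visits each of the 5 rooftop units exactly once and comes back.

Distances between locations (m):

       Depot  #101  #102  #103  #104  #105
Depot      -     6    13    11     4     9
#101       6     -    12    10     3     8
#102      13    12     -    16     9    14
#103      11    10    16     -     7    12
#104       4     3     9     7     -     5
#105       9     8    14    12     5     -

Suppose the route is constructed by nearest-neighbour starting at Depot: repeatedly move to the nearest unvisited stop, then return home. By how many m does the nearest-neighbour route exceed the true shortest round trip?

From Depot: #104=4, #101=6, #105=9, #103=11, #102=13 → choose #104 (4).
From #104: #101=3, #105=5, #103=7, #102=9 → choose #101 (3).
From #101: #105=8, #103=10, #102=12 → choose #105 (8).
From #105: #103=12, #102=14 → choose #103 (12).
From #103: #102=16 → choose #102 (16).
NN route Depot → #104 → #101 → #105 → #103 → #102 → Depot costs 56.
Optimal: Depot → #101 → #102 → #103 → #104 → #105 → Depot costs 55 (by enumerating all 60 distinct tours).
Excess = 56 − 55 = 1.

1 m longer than the optimal tour.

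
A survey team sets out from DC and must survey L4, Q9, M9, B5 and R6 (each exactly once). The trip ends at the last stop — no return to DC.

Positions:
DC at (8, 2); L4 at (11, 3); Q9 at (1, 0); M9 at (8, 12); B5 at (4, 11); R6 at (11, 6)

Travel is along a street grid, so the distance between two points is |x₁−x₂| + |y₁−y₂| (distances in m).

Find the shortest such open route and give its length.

Shortest open route: 35 m.

There are 5! = 120 possible orderings.
DC - L4 - Q9 - M9 - B5 - R6: 4+13+19+5+12 = 53
DC - L4 - Q9 - M9 - R6 - B5: 4+13+19+9+12 = 57
DC - L4 - Q9 - B5 - M9 - R6: 4+13+14+5+9 = 45
DC - L4 - Q9 - B5 - R6 - M9: 4+13+14+12+9 = 52
DC - L4 - Q9 - R6 - M9 - B5: 4+13+16+9+5 = 47
DC - L4 - Q9 - R6 - B5 - M9: 4+13+16+12+5 = 50
DC - L4 - M9 - Q9 - B5 - R6: 4+12+19+14+12 = 61
DC - L4 - M9 - Q9 - R6 - B5: 4+12+19+16+12 = 63
DC - L4 - M9 - B5 - Q9 - R6: 4+12+5+14+16 = 51
DC - L4 - M9 - B5 - R6 - Q9: 4+12+5+12+16 = 49
DC - L4 - M9 - R6 - Q9 - B5: 4+12+9+16+14 = 55
DC - L4 - M9 - R6 - B5 - Q9: 4+12+9+12+14 = 51
DC - L4 - B5 - Q9 - M9 - R6: 4+15+14+19+9 = 61
DC - L4 - B5 - Q9 - R6 - M9: 4+15+14+16+9 = 58
… (106 more)
DC - L4 - R6 - M9 - B5 - Q9: 4+3+9+5+14 = 35  ← best
The minimum is 35.
One shortest path: DC → L4 → R6 → M9 → B5 → Q9.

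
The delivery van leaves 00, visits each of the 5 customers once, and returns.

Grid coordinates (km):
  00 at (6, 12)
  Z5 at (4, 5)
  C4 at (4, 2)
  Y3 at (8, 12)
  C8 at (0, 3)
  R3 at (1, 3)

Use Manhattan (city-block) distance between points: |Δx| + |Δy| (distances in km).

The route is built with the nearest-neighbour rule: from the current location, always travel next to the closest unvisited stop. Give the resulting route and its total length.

Total distance 36 km via the nearest-neighbour route 00 → Y3 → Z5 → C4 → R3 → C8 → 00.

From 00: distances to unvisited — Y3=2, Z5=9, C4=12, R3=14, C8=15. Nearest is Y3 (2).
From Y3: distances to unvisited — Z5=11, C4=14, R3=16, C8=17. Nearest is Z5 (11).
From Z5: distances to unvisited — C4=3, R3=5, C8=6. Nearest is C4 (3).
From C4: distances to unvisited — R3=4, C8=5. Nearest is R3 (4).
From R3: distances to unvisited — C8=1. Nearest is C8 (1).
Return C8→00: 15.
Total = 2 + 11 + 3 + 4 + 1 + 15 = 36.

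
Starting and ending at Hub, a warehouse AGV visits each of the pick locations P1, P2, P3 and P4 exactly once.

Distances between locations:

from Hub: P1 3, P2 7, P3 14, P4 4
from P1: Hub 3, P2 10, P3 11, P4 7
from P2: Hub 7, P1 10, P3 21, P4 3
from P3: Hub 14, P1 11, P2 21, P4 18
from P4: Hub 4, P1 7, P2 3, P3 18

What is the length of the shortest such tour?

Minimum total distance: 42.

Hub - P1 - P2 - P3 - P4 - Hub: 3+10+21+18+4 = 56
Hub - P1 - P2 - P4 - P3 - Hub: 3+10+3+18+14 = 48
Hub - P1 - P3 - P2 - P4 - Hub: 3+11+21+3+4 = 42
Hub - P1 - P3 - P4 - P2 - Hub: 3+11+18+3+7 = 42
Hub - P1 - P4 - P2 - P3 - Hub: 3+7+3+21+14 = 48
Hub - P1 - P4 - P3 - P2 - Hub: 3+7+18+21+7 = 56
Hub - P2 - P1 - P3 - P4 - Hub: 7+10+11+18+4 = 50
Hub - P2 - P1 - P4 - P3 - Hub: 7+10+7+18+14 = 56
Hub - P2 - P3 - P1 - P4 - Hub: 7+21+11+7+4 = 50
Hub - P2 - P4 - P1 - P3 - Hub: 7+3+7+11+14 = 42
Hub - P3 - P1 - P2 - P4 - Hub: 14+11+10+3+4 = 42
Hub - P3 - P2 - P1 - P4 - Hub: 14+21+10+7+4 = 56
The minimum is 42.
One optimal route: Hub → P1 → P3 → P2 → P4 → Hub (or its reverse).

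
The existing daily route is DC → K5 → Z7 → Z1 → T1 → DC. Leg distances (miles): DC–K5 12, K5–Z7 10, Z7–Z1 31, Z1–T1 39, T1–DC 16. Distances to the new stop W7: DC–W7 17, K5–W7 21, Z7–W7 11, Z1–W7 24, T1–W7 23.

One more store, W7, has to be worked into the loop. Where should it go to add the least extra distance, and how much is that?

+4 miles — insert W7 between Z7 and Z1.

Insertion cost between consecutive stops i–j is d(i,W7) + d(W7,j) − d(i,j):
  between DC and K5: 17 + 21 − 12 = 26
  between K5 and Z7: 21 + 11 − 10 = 22
  between Z7 and Z1: 11 + 24 − 31 = 4
  between Z1 and T1: 24 + 23 − 39 = 8
  between T1 and DC: 23 + 17 − 16 = 24
Cheapest insertion is between Z7 and Z1, adding 4.
New total = 108 + 4 = 112.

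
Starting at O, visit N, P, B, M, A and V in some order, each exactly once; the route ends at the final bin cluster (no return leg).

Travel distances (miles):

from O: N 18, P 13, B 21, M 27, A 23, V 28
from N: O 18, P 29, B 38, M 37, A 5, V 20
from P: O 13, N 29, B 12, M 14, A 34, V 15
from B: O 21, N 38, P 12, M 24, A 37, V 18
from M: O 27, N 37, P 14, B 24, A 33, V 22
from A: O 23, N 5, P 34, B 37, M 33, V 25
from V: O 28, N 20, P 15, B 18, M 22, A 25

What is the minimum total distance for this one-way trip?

92 miles — the minimum one-way total.

There are 6! = 720 possible orderings.
O → N → P → B → M → A → V: 18+29+12+24+33+25 = 141
O → N → P → B → M → V → A: 18+29+12+24+22+25 = 130
O → N → P → B → A → M → V: 18+29+12+37+33+22 = 151
O → N → P → B → A → V → M: 18+29+12+37+25+22 = 143
O → N → P → B → V → M → A: 18+29+12+18+22+33 = 132
O → N → P → B → V → A → M: 18+29+12+18+25+33 = 135
O → N → P → M → B → A → V: 18+29+14+24+37+25 = 147
O → N → P → M → B → V → A: 18+29+14+24+18+25 = 128
… (712 more)
O → N → A → V → B → P → M: 18+5+25+18+12+14 = 92  ← best
The minimum is 92.
One shortest path: O → N → A → V → B → P → M.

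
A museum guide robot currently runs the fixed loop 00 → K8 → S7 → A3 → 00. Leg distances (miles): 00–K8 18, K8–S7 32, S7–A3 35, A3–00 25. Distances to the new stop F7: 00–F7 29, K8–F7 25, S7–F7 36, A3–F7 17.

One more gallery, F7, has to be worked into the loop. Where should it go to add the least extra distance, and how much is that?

Insertion cost between consecutive stops i–j is d(i,F7) + d(F7,j) − d(i,j):
  between 00 and K8: 29 + 25 − 18 = 36
  between K8 and S7: 25 + 36 − 32 = 29
  between S7 and A3: 36 + 17 − 35 = 18
  between A3 and 00: 17 + 29 − 25 = 21
Cheapest insertion is between S7 and A3, adding 18.
New total = 110 + 18 = 128.

Adding 18 miles by placing F7 on the S7–A3 leg.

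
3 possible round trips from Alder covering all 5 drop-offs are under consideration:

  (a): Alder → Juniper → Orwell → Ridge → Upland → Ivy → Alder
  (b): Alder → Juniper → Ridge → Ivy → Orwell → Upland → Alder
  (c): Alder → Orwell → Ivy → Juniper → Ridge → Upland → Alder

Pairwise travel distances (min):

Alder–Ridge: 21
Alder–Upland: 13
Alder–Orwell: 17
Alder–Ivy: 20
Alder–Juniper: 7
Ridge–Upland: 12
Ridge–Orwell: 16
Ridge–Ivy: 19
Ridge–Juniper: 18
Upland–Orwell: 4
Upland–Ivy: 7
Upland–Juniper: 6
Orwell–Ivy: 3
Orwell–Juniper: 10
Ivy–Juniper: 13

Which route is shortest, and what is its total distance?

(a): 7 + 10 + 16 + 12 + 7 + 20 = 72
(b): 7 + 18 + 19 + 3 + 4 + 13 = 64
(c): 17 + 3 + 13 + 18 + 12 + 13 = 76

Shortest is (b), total 64 min.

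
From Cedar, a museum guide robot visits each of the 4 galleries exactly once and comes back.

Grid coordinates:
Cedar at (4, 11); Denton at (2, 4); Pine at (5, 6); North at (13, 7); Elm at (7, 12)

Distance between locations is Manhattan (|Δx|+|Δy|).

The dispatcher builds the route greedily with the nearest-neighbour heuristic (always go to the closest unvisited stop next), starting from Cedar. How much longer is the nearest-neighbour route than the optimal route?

Cedar: Elm=4, Pine=6, Denton=9, North=13 ⇒ Elm
Elm: Pine=8, North=11, Denton=13 ⇒ Pine
Pine: Denton=5, North=9 ⇒ Denton
Denton: North=14 ⇒ North
NN route Cedar → Elm → Pine → Denton → North → Cedar costs 44.
Optimal: Cedar → Denton → Pine → North → Elm → Cedar costs 38 (by enumerating all 12 distinct tours).
Excess = 44 − 38 = 6.

6 longer than the optimal tour.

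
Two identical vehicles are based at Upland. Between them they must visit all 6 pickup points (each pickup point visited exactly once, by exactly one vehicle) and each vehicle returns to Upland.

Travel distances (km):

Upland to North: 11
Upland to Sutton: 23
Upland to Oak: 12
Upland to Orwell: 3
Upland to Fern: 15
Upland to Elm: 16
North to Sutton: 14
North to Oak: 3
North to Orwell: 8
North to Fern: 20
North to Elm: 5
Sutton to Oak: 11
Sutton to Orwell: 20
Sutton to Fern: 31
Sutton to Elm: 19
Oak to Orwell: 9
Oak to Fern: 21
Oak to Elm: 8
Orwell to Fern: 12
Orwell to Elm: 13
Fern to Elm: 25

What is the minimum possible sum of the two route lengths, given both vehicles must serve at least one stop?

87 km — the smallest possible combined total.

There are 2^5 − 1 = 31 ways to divide the 6 stops into two non-empty groups. For each, the best each vehicle can do is its own shortest tour through its group:
  {North} + {Sutton, Oak, Orwell, Fern, Elm}: 22 + 81 = 103
  {Sutton} + {North, Oak, Orwell, Fern, Elm}: 46 + 60 = 106
  {North, Sutton} + {Oak, Orwell, Fern, Elm}: 48 + 60 = 108
  {Oak} + {North, Sutton, Orwell, Fern, Elm}: 24 + 81 = 105
  {North, Oak} + {Sutton, Orwell, Fern, Elm}: 26 + 81 = 107
  {Sutton, Oak} + {North, Orwell, Fern, Elm}: 46 + 56 = 102
  … (31 splits in total)
  {Orwell} + {North, Sutton, Oak, Fern, Elm}: 6 + 81 = 87  ← best
Best: vehicle 1 Upland → Orwell → Upland = 6; vehicle 2 Upland → North → Elm → Oak → Sutton → Fern → Upland = 81; combined 87.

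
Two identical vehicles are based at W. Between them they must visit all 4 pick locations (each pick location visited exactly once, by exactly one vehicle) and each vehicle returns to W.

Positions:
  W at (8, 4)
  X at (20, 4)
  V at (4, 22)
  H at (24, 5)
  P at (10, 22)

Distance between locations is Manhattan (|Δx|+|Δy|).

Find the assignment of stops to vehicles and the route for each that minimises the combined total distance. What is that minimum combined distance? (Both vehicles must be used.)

Minimum combined distance: 82.

Check every non-empty split of the stops between the two vehicles; for each half take its own optimal tour:
  {X} + {V, H, P}: 24 + 76 = 100
  {V} + {X, H, P}: 44 + 68 = 112
  {X, V} + {H, P}: 68 + 68 = 136
  {H} + {X, V, P}: 34 + 68 = 102
  {X, H} + {V, P}: 34 + 48 = 82
  {V, H} + {X, P}: 76 + 60 = 136
  … (7 splits in total)
Best: vehicle 1 W → X → H → W = 34; vehicle 2 W → V → P → W = 48; combined 82.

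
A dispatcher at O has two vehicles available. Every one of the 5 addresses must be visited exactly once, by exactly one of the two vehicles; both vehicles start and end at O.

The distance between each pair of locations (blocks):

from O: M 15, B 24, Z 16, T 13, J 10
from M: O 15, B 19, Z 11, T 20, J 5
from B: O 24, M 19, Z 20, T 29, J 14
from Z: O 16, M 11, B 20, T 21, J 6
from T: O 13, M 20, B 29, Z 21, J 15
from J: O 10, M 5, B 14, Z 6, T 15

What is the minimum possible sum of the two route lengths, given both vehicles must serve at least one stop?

Try each way of splitting the stops between the two vehicles (each non-empty) and, for each split, find the best tour for each vehicle:
  {M} + {B, Z, T, J}: 30 + 78 = 108
  {B} + {M, Z, T, J}: 48 + 60 = 108
  {M, B} + {Z, T, J}: 58 + 50 = 108
  {Z} + {M, B, T, J}: 32 + 76 = 108
  {M, Z} + {B, T, J}: 42 + 66 = 108
  {B, Z} + {M, T, J}: 60 + 48 = 108
  … (15 splits in total)
  {T} + {M, B, Z, J}: 26 + 70 = 96  ← best
Best: vehicle 1 O → T → O = 26; vehicle 2 O → M → B → Z → J → O = 70; combined 96.

96 blocks — the smallest possible combined total.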